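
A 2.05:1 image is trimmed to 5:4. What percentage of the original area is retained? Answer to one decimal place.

Going from 2.05:1 to 5:4 means cutting width while keeping height.
Area ratio = (1.250)/(2.050) = 60.98% retained.

61.0%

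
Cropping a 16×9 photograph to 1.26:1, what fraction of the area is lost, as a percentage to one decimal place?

1.26:1 is narrower than 16×9, so the crop keeps the full height and trims the width.
Area ratio = (1.260)/(1.778) = 70.88%; the remaining 29.12% is cropped out.

29.1%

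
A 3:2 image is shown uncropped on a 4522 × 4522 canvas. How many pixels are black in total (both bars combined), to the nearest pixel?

3:2 (1.500) > square (1.000), so the image fills the width.
That makes the image 3014.6667 px tall (4522 × 2/3).
4522 − 3014.6667 = 1507.3333 px of bars.
Across the 4522-px span: 1507.3333 × 4522 ≈ 6816161 px.

6816161 pixels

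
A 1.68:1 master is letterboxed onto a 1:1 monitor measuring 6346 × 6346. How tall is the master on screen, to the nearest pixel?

3777 px

1.68:1 (1.680) > 1:1 (1.000), so the master fills the width.
That makes the image 3777.38 px tall (6346 / 1.680).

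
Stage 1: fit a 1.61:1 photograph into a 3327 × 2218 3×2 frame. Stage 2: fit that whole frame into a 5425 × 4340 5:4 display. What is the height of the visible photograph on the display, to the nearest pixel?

Inside the 3327×2218 canvas the photograph is width-limited at 3327.00 × 2066.46.
Second fit — the 3×2 canvas into 5425×4340 spans the width: 5425.00 × 3616.67 (×1.6306 from 3327×2218).
Applying the same ×1.6306: 2066.46 → 3369.57.

3370 px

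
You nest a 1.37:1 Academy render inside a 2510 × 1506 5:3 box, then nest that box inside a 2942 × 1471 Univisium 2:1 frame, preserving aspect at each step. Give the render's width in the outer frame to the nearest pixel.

2015 px

1.37:1 Academy in 2510×1506: fills the height, so the render is 2063.22 × 1506.00.
The 5:3 canvas is height-limited in 2942×1471, giving 2451.67 × 1471.00; scale factor 0.9768.
The render scales with it: width 2063.22 × 0.9768 ≈ 2015.27.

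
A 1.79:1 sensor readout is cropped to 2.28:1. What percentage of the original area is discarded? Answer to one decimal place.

Going from 1.79:1 to 2.28:1 means cutting height while keeping width.
(1.790)/(2.280) ≈ 0.785 of the area survives, leaving 21.49% discarded.

21.5%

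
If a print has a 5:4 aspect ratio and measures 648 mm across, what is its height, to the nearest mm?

518 mm

Height = 648·4/5 = 518.40.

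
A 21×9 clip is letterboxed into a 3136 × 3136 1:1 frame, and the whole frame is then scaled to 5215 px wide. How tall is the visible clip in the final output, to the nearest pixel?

In the 3136×3136 frame the clip fills the width: height = 3136 × 9/21 ≈ 1344.00 px.
The frame scales by 5215/3136 = 1.6629; 1344.00 × 1.6629 ≈ 2235.00 px.

2235 px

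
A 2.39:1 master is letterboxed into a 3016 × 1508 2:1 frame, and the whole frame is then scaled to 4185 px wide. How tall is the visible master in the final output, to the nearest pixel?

In the 3016×1508 frame the master fills the width: height = 3016 / 2.390 ≈ 1261.92 px.
The frame scales by 4185/3016 = 1.3876; 1261.92 × 1.3876 ≈ 1751.05 px.

1751 px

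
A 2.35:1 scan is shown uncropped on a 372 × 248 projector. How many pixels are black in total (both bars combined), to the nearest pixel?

2.35:1 is wider than 3:2, so it spans the full width.
That makes the image 158.2979 px tall (372 / 2.350).
Leftover height: 248 − 158.2979 = 89.7021 px.
That's 89.7021 × 372 ≈ 33369 black pixels.

33369 pixels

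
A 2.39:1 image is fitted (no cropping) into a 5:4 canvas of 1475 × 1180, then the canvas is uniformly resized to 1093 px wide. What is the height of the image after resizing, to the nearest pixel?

At 1475×1180 the image is width-limited, so height = 1475 / 2.390 ≈ 617.15 px.
Resizing to 1093 px wide multiplies everything by 0.7410: 617.15 → 457.32 px.

457 px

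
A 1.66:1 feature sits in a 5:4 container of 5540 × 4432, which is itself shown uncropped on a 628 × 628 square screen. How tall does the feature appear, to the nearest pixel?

First fit — 1.66:1 into 5540×4432 spans the width: 5540.00 × 3337.35.
Second fit — the 5:4 canvas into 628×628 spans the width: 628.00 × 502.40 (×0.1134 from 5540×4432).
So the feature's height is 3337.35 × 0.1134 ≈ 378.31.

378 px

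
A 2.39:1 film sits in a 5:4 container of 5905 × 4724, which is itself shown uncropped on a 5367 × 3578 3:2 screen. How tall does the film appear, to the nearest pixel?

1871 px

2.39:1 in 5905×4724: fills the width, so the film is 5905.00 × 2470.71.
The 5:4 canvas is height-limited in 5367×3578, giving 4472.50 × 3578.00; scale factor 0.7574.
Applying the same ×0.7574: 2470.71 → 1871.34.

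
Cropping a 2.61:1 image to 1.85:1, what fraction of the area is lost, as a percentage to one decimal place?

Going from 2.61:1 to 1.85:1 means cutting width while keeping height.
Fraction kept = (1.850)/(2.610) ≈ 70.88%, so 29.12% is lost.

29.1%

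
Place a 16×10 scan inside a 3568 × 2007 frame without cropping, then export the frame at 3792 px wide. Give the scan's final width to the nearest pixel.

3413 px

In the 3568×2007 frame the scan fills the height: width = 2007 × 16/10 ≈ 3211.20 px.
The frame scales by 3792/3568 = 1.0628; 3211.20 × 1.0628 ≈ 3412.80 px.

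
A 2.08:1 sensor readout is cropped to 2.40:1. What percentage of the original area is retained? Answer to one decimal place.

86.7%

The width stays; only height is cut (since 2.40:1 is wider than 2.08:1).
Area ratio = (2.080)/(2.400) = 86.67% retained.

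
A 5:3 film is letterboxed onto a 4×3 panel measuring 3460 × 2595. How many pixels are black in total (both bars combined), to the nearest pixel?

5:3 is wider than 4×3, so it spans the full width.
Content height = 3460 × 3/5 ≈ 2076.0000 px.
Leftover height: 2595 − 2076.0000 = 519.0000 px.
That's 519.0000 × 3460 ≈ 1795740 black pixels.

1795740 pixels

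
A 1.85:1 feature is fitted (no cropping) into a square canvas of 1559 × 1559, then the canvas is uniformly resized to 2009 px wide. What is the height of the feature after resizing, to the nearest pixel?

Fitted into 1559×1559, the feature spans the width; its height is 1559 / 1.850 ≈ 842.70 px.
The frame scales by 2009/1559 = 1.2886; 842.70 × 1.2886 ≈ 1085.95 px.

1086 px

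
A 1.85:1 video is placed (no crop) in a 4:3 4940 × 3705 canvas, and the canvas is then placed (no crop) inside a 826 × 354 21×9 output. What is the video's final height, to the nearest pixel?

255 px

First fit — 1.85:1 into 4940×3705 spans the width: 4940.00 × 2670.27.
The 4:3 canvas is height-limited in 826×354, giving 472.00 × 354.00; scale factor 0.0955.
The video scales with it: height 2670.27 × 0.0955 ≈ 255.14.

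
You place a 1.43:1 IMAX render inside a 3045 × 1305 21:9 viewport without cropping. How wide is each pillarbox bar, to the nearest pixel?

Since 1.430 < 2.333, the render is height-limited.
Content width = 1305 × 1.430 ≈ 1866.15 px.
Leftover width: 3045 − 1866.15 = 1178.85 px → 589.42 each side.

589 px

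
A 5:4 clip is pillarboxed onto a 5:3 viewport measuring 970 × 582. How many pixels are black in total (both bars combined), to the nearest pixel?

141135 pixels

5:4 is narrower than 5:3, so it spans the full height.
That makes the image 727.5000 px wide (582 × 5/4).
Leftover width: 970 − 727.5000 = 242.5000 px.
That's 242.5000 × 582 ≈ 141135 black pixels.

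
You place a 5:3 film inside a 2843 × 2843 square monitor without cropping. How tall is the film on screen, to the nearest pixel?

1706 px

5:3 is wider than square, so it spans the full width.
That makes the image 1705.80 px tall (2843 × 3/5).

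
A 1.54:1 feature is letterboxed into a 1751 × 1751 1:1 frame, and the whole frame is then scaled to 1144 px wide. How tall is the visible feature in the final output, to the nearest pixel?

Fitted into 1751×1751, the feature spans the width; its height is 1751 / 1.540 ≈ 1137.01 px.
Scaling 1751 → 1144 is ×0.6533, so the height becomes 1137.01 × 0.6533 ≈ 742.86 px.

743 px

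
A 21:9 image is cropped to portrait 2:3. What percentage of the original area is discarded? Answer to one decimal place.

71.4%

The height stays; only width is cut (since portrait 2:3 is narrower than 21:9).
(0.667)/(2.333) ≈ 0.286 of the area survives, leaving 71.43% discarded.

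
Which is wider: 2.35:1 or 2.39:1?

2.35 and 2.39; 2.39 > 2.35.

2.39:1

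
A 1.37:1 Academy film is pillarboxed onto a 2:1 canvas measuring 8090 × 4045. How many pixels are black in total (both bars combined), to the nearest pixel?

10308076 pixels

1.37:1 Academy (1.370) < 2:1 (2.000), so the film fills the height.
The film is 4045 × 1.370 ≈ 5541.6500 px wide.
8090 − 5541.6500 = 2548.3500 px of bars.
That's 2548.3500 × 4045 ≈ 10308076 black pixels.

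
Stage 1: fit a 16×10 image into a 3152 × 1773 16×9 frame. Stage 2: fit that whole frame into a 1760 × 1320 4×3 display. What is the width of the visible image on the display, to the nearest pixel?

First fit — 16×10 into 3152×1773 spans the height: 2836.80 × 1773.00.
Second fit — the 16×9 canvas into 1760×1320 spans the width: 1760.00 × 990.00 (×0.5584 from 3152×1773).
So the image's width is 2836.80 × 0.5584 ≈ 1584.00.

1584 px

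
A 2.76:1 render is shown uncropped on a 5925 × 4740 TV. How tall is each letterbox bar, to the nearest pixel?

Since 2.760 > 1.250, the render is width-limited.
That makes the image 2146.74 px tall (5925 / 2.760).
4740 − 2146.74 = 2593.26 px of bars (1296.63 each).

1297 px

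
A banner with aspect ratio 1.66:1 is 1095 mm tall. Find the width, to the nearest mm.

1818 mm

1095 × 1.660 = 1817.70.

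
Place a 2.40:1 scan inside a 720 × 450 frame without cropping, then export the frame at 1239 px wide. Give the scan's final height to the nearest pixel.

At 720×450 the scan is width-limited, so height = 720 / 2.400 ≈ 300.00 px.
The frame scales by 1239/720 = 1.7208; 300.00 × 1.7208 ≈ 516.25 px.

516 px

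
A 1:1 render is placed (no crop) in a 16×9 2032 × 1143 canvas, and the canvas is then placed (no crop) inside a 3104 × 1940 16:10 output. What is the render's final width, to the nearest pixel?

1746 px

First fit — 1:1 into 2032×1143 spans the height: 1143.00 × 1143.00.
Second fit — the 16×9 canvas into 3104×1940 spans the width: 3104.00 × 1746.00 (×1.5276 from 2032×1143).
So the render's width is 1143.00 × 1.5276 ≈ 1746.00.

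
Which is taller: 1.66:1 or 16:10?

1.66 and 16:10 = 1.6; 1.66 > 1.6. The smaller width-to-height ratio is the taller frame.

16:10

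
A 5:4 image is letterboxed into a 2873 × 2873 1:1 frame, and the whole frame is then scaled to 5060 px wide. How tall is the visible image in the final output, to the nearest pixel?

In the 2873×2873 frame the image fills the width: height = 2873 × 4/5 ≈ 2298.40 px.
The frame scales by 5060/2873 = 1.7612; 2298.40 × 1.7612 ≈ 4048.00 px.

4048 px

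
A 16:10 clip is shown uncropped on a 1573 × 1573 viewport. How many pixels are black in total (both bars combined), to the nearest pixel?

927873 pixels

16:10 (1.600) > square (1.000), so the clip fills the width.
The clip is 1573 × 10/16 ≈ 983.1250 px tall.
Leftover height: 1573 − 983.1250 = 589.8750 px.
Across the 1573-px span: 589.8750 × 1573 ≈ 927873 px.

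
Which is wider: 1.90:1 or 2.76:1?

1.9 and 2.76; 2.76 > 1.9.

2.76:1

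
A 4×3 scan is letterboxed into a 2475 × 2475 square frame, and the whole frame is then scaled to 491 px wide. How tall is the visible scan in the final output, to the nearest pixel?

368 px

In the 2475×2475 frame the scan fills the width: height = 2475 × 3/4 ≈ 1856.25 px.
The frame scales by 491/2475 = 0.1984; 1856.25 × 0.1984 ≈ 368.25 px.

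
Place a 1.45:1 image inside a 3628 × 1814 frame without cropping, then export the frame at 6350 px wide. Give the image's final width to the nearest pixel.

Fitted into 3628×1814, the image spans the height; its width is 1814 × 1.450 ≈ 2630.30 px.
The frame scales by 6350/3628 = 1.7503; 2630.30 × 1.7503 ≈ 4603.75 px.

4604 px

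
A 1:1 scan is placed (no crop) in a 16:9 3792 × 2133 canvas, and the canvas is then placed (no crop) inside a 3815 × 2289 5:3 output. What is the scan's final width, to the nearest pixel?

2146 px

Inside the 3792×2133 canvas the scan is height-limited at 2133.00 × 2133.00.
Second fit — the 16:9 canvas into 3815×2289 spans the width: 3815.00 × 2145.94 (×1.0061 from 3792×2133).
Applying the same ×1.0061: 2133.00 → 2145.94.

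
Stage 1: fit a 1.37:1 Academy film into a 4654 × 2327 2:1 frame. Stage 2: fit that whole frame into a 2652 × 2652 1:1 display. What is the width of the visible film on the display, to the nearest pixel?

1817 px

1.37:1 Academy in 4654×2327: fills the height, so the film is 3187.99 × 2327.00.
The 2:1 canvas is width-limited in 2652×2652, giving 2652.00 × 1326.00; scale factor 0.5698.
Applying the same ×0.5698: 3187.99 → 1816.62.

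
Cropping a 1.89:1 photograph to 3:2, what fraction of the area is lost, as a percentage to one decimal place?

20.6%

3:2 is narrower than 1.89:1, so the crop keeps the full height and trims the width.
(1.500)/(1.890) ≈ 0.794 of the area survives, leaving 20.63% discarded.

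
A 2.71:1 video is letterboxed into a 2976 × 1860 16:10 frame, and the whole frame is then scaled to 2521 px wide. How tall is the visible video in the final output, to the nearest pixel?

At 2976×1860 the video is width-limited, so height = 2976 / 2.710 ≈ 1098.15 px.
Resizing to 2521 px wide multiplies everything by 0.8471: 1098.15 → 930.26 px.

930 px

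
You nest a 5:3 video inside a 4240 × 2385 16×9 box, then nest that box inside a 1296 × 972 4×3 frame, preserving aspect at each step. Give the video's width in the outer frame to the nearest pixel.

First fit — 5:3 into 4240×2385 spans the height: 3975.00 × 2385.00.
16×9 in 1296×972: fills the width, so the intermediate becomes 1296.00 × 729.00 — a scale of ×0.3057.
The video scales with it: width 3975.00 × 0.3057 ≈ 1215.00.

1215 px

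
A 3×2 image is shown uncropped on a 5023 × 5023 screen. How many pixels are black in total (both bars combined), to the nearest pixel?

8410176 pixels

3×2 is wider than 1:1, so it spans the full width.
The image is 5023 × 2/3 ≈ 3348.6667 px tall.
Leftover height: 5023 − 3348.6667 = 1674.3333 px.
That's 1674.3333 × 5023 ≈ 8410176 black pixels.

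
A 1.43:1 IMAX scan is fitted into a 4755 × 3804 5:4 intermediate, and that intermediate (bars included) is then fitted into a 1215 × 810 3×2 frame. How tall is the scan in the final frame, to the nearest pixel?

708 px

First fit — 1.43:1 IMAX into 4755×3804 spans the width: 4755.00 × 3325.17.
5:4 in 1215×810: fills the height, so the intermediate becomes 1012.50 × 810.00 — a scale of ×0.2129.
The scan scales with it: height 3325.17 × 0.2129 ≈ 708.04.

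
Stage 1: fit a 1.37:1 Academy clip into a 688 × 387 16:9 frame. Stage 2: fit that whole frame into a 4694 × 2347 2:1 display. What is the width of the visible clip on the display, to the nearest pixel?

3215 px

Inside the 688×387 canvas the clip is height-limited at 530.19 × 387.00.
The 16:9 canvas is height-limited in 4694×2347, giving 4172.44 × 2347.00; scale factor 6.0646.
Applying the same ×6.0646: 530.19 → 3215.39.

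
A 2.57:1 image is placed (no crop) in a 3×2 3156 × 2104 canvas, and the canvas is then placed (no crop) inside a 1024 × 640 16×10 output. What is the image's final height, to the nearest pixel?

374 px

Inside the 3156×2104 canvas the image is width-limited at 3156.00 × 1228.02.
The 3×2 canvas is height-limited in 1024×640, giving 960.00 × 640.00; scale factor 0.3042.
The image scales with it: height 1228.02 × 0.3042 ≈ 373.54.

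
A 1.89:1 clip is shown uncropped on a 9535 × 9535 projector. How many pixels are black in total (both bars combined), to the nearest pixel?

1.89:1 is wider than square, so it spans the full width.
The clip is 9535 / 1.890 ≈ 5044.9735 px tall.
Black = 9535 − 5044.9735 = 4490.0265 px.
That's 4490.0265 × 9535 ≈ 42812402 black pixels.

42812402 pixels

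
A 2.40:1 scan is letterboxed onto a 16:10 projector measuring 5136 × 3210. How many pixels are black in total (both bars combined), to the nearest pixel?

5495520 pixels

2.40:1 is wider than 16:10, so it spans the full width.
The scan is 5136 / 2.400 ≈ 2140.0000 px tall.
Leftover height: 3210 − 2140.0000 = 1070.0000 px.
That's 1070.0000 × 5136 ≈ 5495520 black pixels.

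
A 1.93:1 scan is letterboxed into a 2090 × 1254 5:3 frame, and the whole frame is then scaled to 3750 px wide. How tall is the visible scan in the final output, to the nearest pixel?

1943 px

At 2090×1254 the scan is width-limited, so height = 2090 / 1.930 ≈ 1082.90 px.
Resizing to 3750 px wide multiplies everything by 1.7943: 1082.90 → 1943.01 px.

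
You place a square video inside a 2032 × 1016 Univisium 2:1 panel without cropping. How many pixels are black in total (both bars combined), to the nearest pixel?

1032256 pixels

Since 1.000 < 2.000, the video is height-limited.
Content width = 1016 × 1/1 ≈ 1016.0000 px.
2032 − 1016.0000 = 1016.0000 px of bars.
Bar area = 1016.0000 × 1016 ≈ 1032256 px.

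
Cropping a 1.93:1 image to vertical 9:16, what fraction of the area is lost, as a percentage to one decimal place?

The height stays; only width is cut (since vertical 9:16 is narrower than 1.93:1).
Area ratio = (0.562)/(1.930) = 29.15%; the remaining 70.85% is cropped out.

70.9%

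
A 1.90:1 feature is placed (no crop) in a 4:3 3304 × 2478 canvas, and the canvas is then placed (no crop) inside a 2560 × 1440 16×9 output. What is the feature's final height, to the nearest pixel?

1011 px

First fit — 1.90:1 into 3304×2478 spans the width: 3304.00 × 1738.95.
4:3 in 2560×1440: fills the height, so the intermediate becomes 1920.00 × 1440.00 — a scale of ×0.5811.
The feature scales with it: height 1738.95 × 0.5811 ≈ 1010.53.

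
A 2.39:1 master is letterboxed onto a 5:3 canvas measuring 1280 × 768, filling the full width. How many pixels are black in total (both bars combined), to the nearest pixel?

297517 pixels

Content height = 1280 / 2.390 ≈ 535.5649 px.
Leftover height: 768 − 535.5649 = 232.4351 px.
Across the 1280-px span: 232.4351 × 1280 ≈ 297517 px.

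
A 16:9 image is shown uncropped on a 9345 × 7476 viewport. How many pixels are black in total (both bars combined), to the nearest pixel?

20740643 pixels

16:9 (1.778) > 5:4 (1.250), so the image fills the width.
The image is 9345 × 9/16 ≈ 5256.5625 px tall.
Black = 7476 − 5256.5625 = 2219.4375 px.
Bar area = 2219.4375 × 9345 ≈ 20740643 px.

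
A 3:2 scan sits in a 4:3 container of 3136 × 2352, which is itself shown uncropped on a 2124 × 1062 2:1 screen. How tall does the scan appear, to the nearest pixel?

944 px

3:2 in 3136×2352: fills the width, so the scan is 3136.00 × 2090.67.
The 4:3 canvas is height-limited in 2124×1062, giving 1416.00 × 1062.00; scale factor 0.4515.
The scan scales with it: height 2090.67 × 0.4515 ≈ 944.00.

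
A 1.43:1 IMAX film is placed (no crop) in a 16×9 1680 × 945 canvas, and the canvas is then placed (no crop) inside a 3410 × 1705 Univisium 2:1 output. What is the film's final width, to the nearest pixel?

2438 px

First fit — 1.43:1 IMAX into 1680×945 spans the height: 1351.35 × 945.00.
The 16×9 canvas is height-limited in 3410×1705, giving 3031.11 × 1705.00; scale factor 1.8042.
The film scales with it: width 1351.35 × 1.8042 ≈ 2438.15.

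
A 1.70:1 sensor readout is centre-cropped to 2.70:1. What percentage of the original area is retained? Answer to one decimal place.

63.0%

2.70:1 is wider than 1.70:1, so the crop keeps the full width and trims the height.
Area ratio = (1.700)/(2.700) = 62.96% retained.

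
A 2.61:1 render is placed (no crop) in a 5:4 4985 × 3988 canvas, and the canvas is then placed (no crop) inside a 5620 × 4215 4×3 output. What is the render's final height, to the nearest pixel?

2019 px

2.61:1 in 4985×3988: fills the width, so the render is 4985.00 × 1909.96.
5:4 in 5620×4215: fills the height, so the intermediate becomes 5268.75 × 4215.00 — a scale of ×1.0569.
The render scales with it: height 1909.96 × 1.0569 ≈ 2018.68.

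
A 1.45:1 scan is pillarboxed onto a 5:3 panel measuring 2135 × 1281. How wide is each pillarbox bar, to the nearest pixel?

1.45:1 is narrower than 5:3, so it spans the full height.
The scan is 1281 × 1.450 ≈ 1857.45 px wide.
Leftover width: 2135 − 1857.45 = 277.55 px → 138.78 each side.

139 px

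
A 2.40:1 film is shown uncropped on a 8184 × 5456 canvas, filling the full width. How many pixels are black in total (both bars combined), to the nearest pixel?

16744464 pixels

The film is 8184 / 2.400 ≈ 3410.0000 px tall.
Leftover height: 5456 − 3410.0000 = 2046.0000 px.
Across the 8184-px span: 2046.0000 × 8184 ≈ 16744464 px.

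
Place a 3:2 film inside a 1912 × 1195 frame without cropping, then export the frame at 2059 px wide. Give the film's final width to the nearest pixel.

At 1912×1195 the film is height-limited, so width = 1195 × 3/2 ≈ 1792.50 px.
Scaling 1912 → 2059 is ×1.0769, so the width becomes 1792.50 × 1.0769 ≈ 1930.31 px.

1930 px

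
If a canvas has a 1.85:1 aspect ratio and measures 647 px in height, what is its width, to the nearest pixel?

1197 px

At 1.85:1, 647 × 1.850 ≈ 1196.95.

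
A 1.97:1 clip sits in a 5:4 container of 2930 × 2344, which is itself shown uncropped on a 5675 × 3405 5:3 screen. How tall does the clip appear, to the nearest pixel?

2161 px

1.97:1 in 2930×2344: fills the width, so the clip is 2930.00 × 1487.31.
The 5:4 canvas is height-limited in 5675×3405, giving 4256.25 × 3405.00; scale factor 1.4526.
So the clip's height is 1487.31 × 1.4526 ≈ 2160.53.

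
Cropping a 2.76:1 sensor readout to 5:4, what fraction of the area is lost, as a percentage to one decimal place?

54.7%

The height stays; only width is cut (since 5:4 is narrower than 2.76:1).
(1.250)/(2.760) ≈ 0.453 of the area survives, leaving 54.71% discarded.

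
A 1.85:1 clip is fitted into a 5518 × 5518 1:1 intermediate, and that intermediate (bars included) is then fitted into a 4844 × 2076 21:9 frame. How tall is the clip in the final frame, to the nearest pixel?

1122 px

Inside the 5518×5518 canvas the clip is width-limited at 5518.00 × 2982.70.
The 1:1 canvas is height-limited in 4844×2076, giving 2076.00 × 2076.00; scale factor 0.3762.
The clip scales with it: height 2982.70 × 0.3762 ≈ 1122.16.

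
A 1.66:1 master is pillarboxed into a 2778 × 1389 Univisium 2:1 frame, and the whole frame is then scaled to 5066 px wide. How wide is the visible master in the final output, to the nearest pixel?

4205 px

At 2778×1389 the master is height-limited, so width = 1389 × 1.660 ≈ 2305.74 px.
Scaling 2778 → 5066 is ×1.8236, so the width becomes 2305.74 × 1.8236 ≈ 4204.78 px.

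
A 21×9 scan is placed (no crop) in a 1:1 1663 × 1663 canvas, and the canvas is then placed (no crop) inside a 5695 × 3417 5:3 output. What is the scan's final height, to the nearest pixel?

1464 px

Inside the 1663×1663 canvas the scan is width-limited at 1663.00 × 712.71.
1:1 in 5695×3417: fills the height, so the intermediate becomes 3417.00 × 3417.00 — a scale of ×2.0547.
The scan scales with it: height 712.71 × 2.0547 ≈ 1464.43.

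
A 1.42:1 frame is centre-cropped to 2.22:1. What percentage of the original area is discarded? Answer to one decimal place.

36.0%

The width stays; only height is cut (since 2.22:1 is wider than 1.42:1).
Fraction kept = (1.420)/(2.220) ≈ 63.96%, so 36.04% is lost.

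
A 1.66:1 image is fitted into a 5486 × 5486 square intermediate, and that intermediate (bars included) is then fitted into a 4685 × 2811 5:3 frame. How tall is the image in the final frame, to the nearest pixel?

Inside the 5486×5486 canvas the image is width-limited at 5486.00 × 3304.82.
The square canvas is height-limited in 4685×2811, giving 2811.00 × 2811.00; scale factor 0.5124.
Applying the same ×0.5124: 3304.82 → 1693.37.

1693 px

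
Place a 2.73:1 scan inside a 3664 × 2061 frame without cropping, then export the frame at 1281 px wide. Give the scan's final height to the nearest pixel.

Fitted into 3664×2061, the scan spans the width; its height is 3664 / 2.730 ≈ 1342.12 px.
The frame scales by 1281/3664 = 0.3496; 1342.12 × 0.3496 ≈ 469.23 px.

469 px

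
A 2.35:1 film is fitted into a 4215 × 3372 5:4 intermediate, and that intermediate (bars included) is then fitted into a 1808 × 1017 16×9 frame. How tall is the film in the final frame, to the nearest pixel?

First fit — 2.35:1 into 4215×3372 spans the width: 4215.00 × 1793.62.
The 5:4 canvas is height-limited in 1808×1017, giving 1271.25 × 1017.00; scale factor 0.3016.
The film scales with it: height 1793.62 × 0.3016 ≈ 540.96.

541 px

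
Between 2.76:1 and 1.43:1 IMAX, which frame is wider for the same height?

2.76 and 1.43; 2.76 > 1.43.

2.76:1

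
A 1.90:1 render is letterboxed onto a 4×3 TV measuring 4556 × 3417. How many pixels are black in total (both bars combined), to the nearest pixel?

1.90:1 (1.900) > 4×3 (1.333), so the render fills the width.
That makes the image 2397.8947 px tall (4556 / 1.900).
3417 − 2397.8947 = 1019.1053 px of bars.
That's 1019.1053 × 4556 ≈ 4643044 black pixels.

4643044 pixels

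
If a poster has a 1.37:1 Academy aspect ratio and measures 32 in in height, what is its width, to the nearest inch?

44 in

Width = 32 × 1.370 = 43.84.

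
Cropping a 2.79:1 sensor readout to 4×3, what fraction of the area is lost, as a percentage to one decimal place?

52.2%

Going from 2.79:1 to 4×3 means cutting width while keeping height.
Area ratio = (1.333)/(2.790) = 47.79%; the remaining 52.21% is cropped out.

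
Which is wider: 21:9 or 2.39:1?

2.39:1

21:9 = 2.333 and 2.39; 2.39 > 2.333.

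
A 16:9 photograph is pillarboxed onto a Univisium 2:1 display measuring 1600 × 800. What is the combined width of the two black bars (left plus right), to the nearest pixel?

16:9 (1.778) < Univisium 2:1 (2.000), so the photograph fills the height.
That makes the image 1422.22 px wide (800 × 16/9).
Leftover width: 1600 − 1422.22 = 177.78 px.

178 px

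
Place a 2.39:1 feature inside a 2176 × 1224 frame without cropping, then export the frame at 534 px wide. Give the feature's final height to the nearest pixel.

Fitted into 2176×1224, the feature spans the width; its height is 2176 / 2.390 ≈ 910.46 px.
Resizing to 534 px wide multiplies everything by 0.2454: 910.46 → 223.43 px.

223 px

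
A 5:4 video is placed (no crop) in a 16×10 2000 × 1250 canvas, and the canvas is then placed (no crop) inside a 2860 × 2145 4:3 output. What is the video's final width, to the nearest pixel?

2234 px

5:4 in 2000×1250: fills the height, so the video is 1562.50 × 1250.00.
Second fit — the 16×10 canvas into 2860×2145 spans the width: 2860.00 × 1787.50 (×1.4300 from 2000×1250).
Applying the same ×1.4300: 1562.50 → 2234.38.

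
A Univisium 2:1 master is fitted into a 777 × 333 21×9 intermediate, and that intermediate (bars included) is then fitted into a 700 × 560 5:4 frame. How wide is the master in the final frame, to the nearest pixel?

600 px

Inside the 777×333 canvas the master is height-limited at 666.00 × 333.00.
The 21×9 canvas is width-limited in 700×560, giving 700.00 × 300.00; scale factor 0.9009.
The master scales with it: width 666.00 × 0.9009 ≈ 600.00.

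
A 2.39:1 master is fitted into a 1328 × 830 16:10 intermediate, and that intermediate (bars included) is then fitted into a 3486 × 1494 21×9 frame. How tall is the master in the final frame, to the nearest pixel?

1000 px

Inside the 1328×830 canvas the master is width-limited at 1328.00 × 555.65.
16:10 in 3486×1494: fills the height, so the intermediate becomes 2390.40 × 1494.00 — a scale of ×1.8000.
Applying the same ×1.8000: 555.65 → 1000.17.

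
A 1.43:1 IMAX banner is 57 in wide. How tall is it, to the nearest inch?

At 1.43:1 IMAX, 57 / 1.430 ≈ 39.86.

40 in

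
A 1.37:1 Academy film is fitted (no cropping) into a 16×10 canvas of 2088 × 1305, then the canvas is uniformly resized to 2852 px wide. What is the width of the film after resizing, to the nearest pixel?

Fitted into 2088×1305, the film spans the height; its width is 1305 × 1.370 ≈ 1787.85 px.
Scaling 2088 → 2852 is ×1.3659, so the width becomes 1787.85 × 1.3659 ≈ 2442.03 px.

2442 px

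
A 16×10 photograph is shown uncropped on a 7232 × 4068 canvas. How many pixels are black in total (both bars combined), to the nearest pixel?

2941978 pixels

Since 1.600 < 1.778, the photograph is height-limited.
The photograph is 4068 × 16/10 ≈ 6508.8000 px wide.
7232 − 6508.8000 = 723.2000 px of bars.
Across the 4068-px span: 723.2000 × 4068 ≈ 2941978 px.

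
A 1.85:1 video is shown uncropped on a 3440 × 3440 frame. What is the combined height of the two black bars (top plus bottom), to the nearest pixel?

1581 px

Since 1.850 > 1.000, the video is width-limited.
The video is 3440 / 1.850 ≈ 1859.46 px tall.
Black = 3440 − 1859.46 = 1580.54 px.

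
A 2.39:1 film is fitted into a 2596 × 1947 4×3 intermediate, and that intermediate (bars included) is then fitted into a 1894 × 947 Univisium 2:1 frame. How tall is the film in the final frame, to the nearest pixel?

First fit — 2.39:1 into 2596×1947 spans the width: 2596.00 × 1086.19.
The 4×3 canvas is height-limited in 1894×947, giving 1262.67 × 947.00; scale factor 0.4864.
So the film's height is 1086.19 × 0.4864 ≈ 528.31.

528 px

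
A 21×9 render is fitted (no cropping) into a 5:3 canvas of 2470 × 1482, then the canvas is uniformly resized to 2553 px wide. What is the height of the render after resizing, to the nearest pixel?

Fitted into 2470×1482, the render spans the width; its height is 2470 × 9/21 ≈ 1058.57 px.
Scaling 2470 → 2553 is ×1.0336, so the height becomes 1058.57 × 1.0336 ≈ 1094.14 px.

1094 px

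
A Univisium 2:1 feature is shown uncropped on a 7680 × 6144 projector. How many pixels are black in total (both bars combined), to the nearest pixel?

Univisium 2:1 is wider than 5:4, so it spans the full width.
That makes the image 3840.0000 px tall (7680 × 1/2).
Black = 6144 − 3840.0000 = 2304.0000 px.
That's 2304.0000 × 7680 ≈ 17694720 black pixels.

17694720 pixels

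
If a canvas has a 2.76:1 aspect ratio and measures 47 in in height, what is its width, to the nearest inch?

Width = 47 × 2.760 = 129.72.

130 in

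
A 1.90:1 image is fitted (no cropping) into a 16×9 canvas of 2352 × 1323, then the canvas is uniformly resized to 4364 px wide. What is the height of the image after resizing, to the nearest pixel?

2297 px

Fitted into 2352×1323, the image spans the width; its height is 2352 / 1.900 ≈ 1237.89 px.
The frame scales by 4364/2352 = 1.8554; 1237.89 × 1.8554 ≈ 2296.84 px.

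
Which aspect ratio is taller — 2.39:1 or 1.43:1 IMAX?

2.39 and 1.43; 2.39 > 1.43. The smaller width-to-height ratio is the taller frame.

1.43:1 IMAX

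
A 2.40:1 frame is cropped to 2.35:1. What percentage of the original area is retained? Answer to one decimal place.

97.9%

Going from 2.40:1 to 2.35:1 means cutting width while keeping height.
(2.350)/(2.400) ≈ 0.979 of the area survives.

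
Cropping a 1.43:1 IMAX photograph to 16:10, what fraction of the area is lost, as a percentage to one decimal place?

10.6%

Going from 1.43:1 IMAX to 16:10 means cutting height while keeping width.
(1.430)/(1.600) ≈ 0.894 of the area survives, leaving 10.62% discarded.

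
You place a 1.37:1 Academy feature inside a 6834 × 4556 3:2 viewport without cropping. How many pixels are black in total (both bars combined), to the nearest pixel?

Since 1.370 < 1.500, the feature is height-limited.
The feature is 4556 × 1.370 ≈ 6241.7200 px wide.
Leftover width: 6834 − 6241.7200 = 592.2800 px.
Bar area = 592.2800 × 4556 ≈ 2698428 px.

2698428 pixels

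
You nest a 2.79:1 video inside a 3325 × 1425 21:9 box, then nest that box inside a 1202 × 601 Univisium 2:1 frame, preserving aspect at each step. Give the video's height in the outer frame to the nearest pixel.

Inside the 3325×1425 canvas the video is width-limited at 3325.00 × 1191.76.
Second fit — the 21:9 canvas into 1202×601 spans the width: 1202.00 × 515.14 (×0.3615 from 3325×1425).
So the video's height is 1191.76 × 0.3615 ≈ 430.82.

431 px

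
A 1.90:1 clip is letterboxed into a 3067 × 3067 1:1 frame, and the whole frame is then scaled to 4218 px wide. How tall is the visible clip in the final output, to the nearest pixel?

At 3067×3067 the clip is width-limited, so height = 3067 / 1.900 ≈ 1614.21 px.
Scaling 3067 → 4218 is ×1.3753, so the height becomes 1614.21 × 1.3753 ≈ 2220.00 px.

2220 px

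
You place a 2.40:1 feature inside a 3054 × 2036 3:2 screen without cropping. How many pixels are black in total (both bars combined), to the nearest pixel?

2331729 pixels

2.40:1 (2.400) > 3:2 (1.500), so the feature fills the width.
That makes the image 1272.5000 px tall (3054 / 2.400).
2036 − 1272.5000 = 763.5000 px of bars.
Bar area = 763.5000 × 3054 ≈ 2331729 px.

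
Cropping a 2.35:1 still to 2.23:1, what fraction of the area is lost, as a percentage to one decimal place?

Going from 2.35:1 to 2.23:1 means cutting width while keeping height.
Area ratio = (2.230)/(2.350) = 94.89%; the remaining 5.11% is cropped out.

5.1%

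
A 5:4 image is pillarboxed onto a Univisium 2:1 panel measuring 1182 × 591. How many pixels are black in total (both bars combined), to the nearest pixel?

261961 pixels

Since 1.250 < 2.000, the image is height-limited.
The image is 591 × 5/4 ≈ 738.7500 px wide.
1182 − 738.7500 = 443.2500 px of bars.
That's 443.2500 × 591 ≈ 261961 black pixels.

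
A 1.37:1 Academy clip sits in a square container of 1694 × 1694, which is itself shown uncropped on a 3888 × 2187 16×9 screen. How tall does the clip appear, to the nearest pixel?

1596 px

1.37:1 Academy in 1694×1694: fills the width, so the clip is 1694.00 × 1236.50.
square in 3888×2187: fills the height, so the intermediate becomes 2187.00 × 2187.00 — a scale of ×1.2910.
Applying the same ×1.2910: 1236.50 → 1596.35.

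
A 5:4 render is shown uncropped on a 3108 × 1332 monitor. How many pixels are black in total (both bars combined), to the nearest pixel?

5:4 (1.250) < 21:9 (2.333), so the render fills the height.
That makes the image 1665.0000 px wide (1332 × 5/4).
Black = 3108 − 1665.0000 = 1443.0000 px.
That's 1443.0000 × 1332 ≈ 1922076 black pixels.

1922076 pixels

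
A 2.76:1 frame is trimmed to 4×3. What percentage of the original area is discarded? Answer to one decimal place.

Going from 2.76:1 to 4×3 means cutting width while keeping height.
Fraction kept = (1.333)/(2.760) ≈ 48.31%, so 51.69% is lost.

51.7%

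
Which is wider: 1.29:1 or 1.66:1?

1.29 and 1.66; 1.66 > 1.29.

1.66:1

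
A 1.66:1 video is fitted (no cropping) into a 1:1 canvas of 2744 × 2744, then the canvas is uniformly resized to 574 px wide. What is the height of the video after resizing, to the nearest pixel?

At 2744×2744 the video is width-limited, so height = 2744 / 1.660 ≈ 1653.01 px.
Resizing to 574 px wide multiplies everything by 0.2092: 1653.01 → 345.78 px.

346 px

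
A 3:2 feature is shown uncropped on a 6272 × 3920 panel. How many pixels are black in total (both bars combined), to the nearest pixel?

3:2 (1.500) < 16×10 (1.600), so the feature fills the height.
That makes the image 5880.0000 px wide (3920 × 3/2).
Leftover width: 6272 − 5880.0000 = 392.0000 px.
Across the 3920-px span: 392.0000 × 3920 ≈ 1536640 px.

1536640 pixels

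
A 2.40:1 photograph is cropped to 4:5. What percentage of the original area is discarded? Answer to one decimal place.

The height stays; only width is cut (since 4:5 is narrower than 2.40:1).
Area ratio = (0.800)/(2.400) = 33.33%; the remaining 66.67% is cropped out.

66.7%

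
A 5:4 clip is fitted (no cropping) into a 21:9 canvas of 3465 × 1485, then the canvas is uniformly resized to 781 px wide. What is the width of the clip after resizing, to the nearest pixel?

418 px

In the 3465×1485 frame the clip fills the height: width = 1485 × 5/4 ≈ 1856.25 px.
The frame scales by 781/3465 = 0.2254; 1856.25 × 0.2254 ≈ 418.39 px.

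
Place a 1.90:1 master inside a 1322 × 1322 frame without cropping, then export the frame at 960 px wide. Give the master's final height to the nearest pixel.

In the 1322×1322 frame the master fills the width: height = 1322 / 1.900 ≈ 695.79 px.
Resizing to 960 px wide multiplies everything by 0.7262: 695.79 → 505.26 px.

505 px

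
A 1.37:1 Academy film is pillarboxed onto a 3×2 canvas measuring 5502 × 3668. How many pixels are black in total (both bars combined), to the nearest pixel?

1.37:1 Academy (1.370) < 3×2 (1.500), so the film fills the height.
That makes the image 5025.1600 px wide (3668 × 1.370).
Leftover width: 5502 − 5025.1600 = 476.8400 px.
That's 476.8400 × 3668 ≈ 1749049 black pixels.

1749049 pixels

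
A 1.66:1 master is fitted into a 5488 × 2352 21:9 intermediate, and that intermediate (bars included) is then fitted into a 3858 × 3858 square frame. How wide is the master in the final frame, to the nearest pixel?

2745 px

1.66:1 in 5488×2352: fills the height, so the master is 3904.32 × 2352.00.
21:9 in 3858×3858: fills the width, so the intermediate becomes 3858.00 × 1653.43 — a scale of ×0.7030.
The master scales with it: width 3904.32 × 0.7030 ≈ 2744.69.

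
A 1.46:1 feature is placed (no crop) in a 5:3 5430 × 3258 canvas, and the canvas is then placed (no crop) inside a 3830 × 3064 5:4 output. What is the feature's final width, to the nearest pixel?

1.46:1 in 5430×3258: fills the height, so the feature is 4756.68 × 3258.00.
Second fit — the 5:3 canvas into 3830×3064 spans the width: 3830.00 × 2298.00 (×0.7053 from 5430×3258).
So the feature's width is 4756.68 × 0.7053 ≈ 3355.08.

3355 px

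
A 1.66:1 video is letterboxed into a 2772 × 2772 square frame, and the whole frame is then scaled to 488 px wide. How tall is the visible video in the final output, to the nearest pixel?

294 px

At 2772×2772 the video is width-limited, so height = 2772 / 1.660 ≈ 1669.88 px.
Scaling 2772 → 488 is ×0.1760, so the height becomes 1669.88 × 0.1760 ≈ 293.98 px.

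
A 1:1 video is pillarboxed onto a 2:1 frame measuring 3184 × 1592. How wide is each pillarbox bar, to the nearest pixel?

1:1 is narrower than 2:1, so it spans the full height.
The video is 1592 × 1/1 ≈ 1592.00 px wide.
Black = 3184 − 1592.00 = 1592.00 px, or 796.00 per bar.

796 px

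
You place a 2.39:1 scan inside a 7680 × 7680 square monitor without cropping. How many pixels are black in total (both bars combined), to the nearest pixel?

Since 2.390 > 1.000, the scan is width-limited.
That makes the image 3213.3891 px tall (7680 / 2.390).
7680 − 3213.3891 = 4466.6109 px of bars.
Bar area = 4466.6109 × 7680 ≈ 34303572 px.

34303572 pixels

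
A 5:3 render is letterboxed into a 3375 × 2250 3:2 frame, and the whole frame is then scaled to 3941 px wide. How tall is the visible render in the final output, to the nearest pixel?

2365 px

Fitted into 3375×2250, the render spans the width; its height is 3375 × 3/5 ≈ 2025.00 px.
The frame scales by 3941/3375 = 1.1677; 2025.00 × 1.1677 ≈ 2364.60 px.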